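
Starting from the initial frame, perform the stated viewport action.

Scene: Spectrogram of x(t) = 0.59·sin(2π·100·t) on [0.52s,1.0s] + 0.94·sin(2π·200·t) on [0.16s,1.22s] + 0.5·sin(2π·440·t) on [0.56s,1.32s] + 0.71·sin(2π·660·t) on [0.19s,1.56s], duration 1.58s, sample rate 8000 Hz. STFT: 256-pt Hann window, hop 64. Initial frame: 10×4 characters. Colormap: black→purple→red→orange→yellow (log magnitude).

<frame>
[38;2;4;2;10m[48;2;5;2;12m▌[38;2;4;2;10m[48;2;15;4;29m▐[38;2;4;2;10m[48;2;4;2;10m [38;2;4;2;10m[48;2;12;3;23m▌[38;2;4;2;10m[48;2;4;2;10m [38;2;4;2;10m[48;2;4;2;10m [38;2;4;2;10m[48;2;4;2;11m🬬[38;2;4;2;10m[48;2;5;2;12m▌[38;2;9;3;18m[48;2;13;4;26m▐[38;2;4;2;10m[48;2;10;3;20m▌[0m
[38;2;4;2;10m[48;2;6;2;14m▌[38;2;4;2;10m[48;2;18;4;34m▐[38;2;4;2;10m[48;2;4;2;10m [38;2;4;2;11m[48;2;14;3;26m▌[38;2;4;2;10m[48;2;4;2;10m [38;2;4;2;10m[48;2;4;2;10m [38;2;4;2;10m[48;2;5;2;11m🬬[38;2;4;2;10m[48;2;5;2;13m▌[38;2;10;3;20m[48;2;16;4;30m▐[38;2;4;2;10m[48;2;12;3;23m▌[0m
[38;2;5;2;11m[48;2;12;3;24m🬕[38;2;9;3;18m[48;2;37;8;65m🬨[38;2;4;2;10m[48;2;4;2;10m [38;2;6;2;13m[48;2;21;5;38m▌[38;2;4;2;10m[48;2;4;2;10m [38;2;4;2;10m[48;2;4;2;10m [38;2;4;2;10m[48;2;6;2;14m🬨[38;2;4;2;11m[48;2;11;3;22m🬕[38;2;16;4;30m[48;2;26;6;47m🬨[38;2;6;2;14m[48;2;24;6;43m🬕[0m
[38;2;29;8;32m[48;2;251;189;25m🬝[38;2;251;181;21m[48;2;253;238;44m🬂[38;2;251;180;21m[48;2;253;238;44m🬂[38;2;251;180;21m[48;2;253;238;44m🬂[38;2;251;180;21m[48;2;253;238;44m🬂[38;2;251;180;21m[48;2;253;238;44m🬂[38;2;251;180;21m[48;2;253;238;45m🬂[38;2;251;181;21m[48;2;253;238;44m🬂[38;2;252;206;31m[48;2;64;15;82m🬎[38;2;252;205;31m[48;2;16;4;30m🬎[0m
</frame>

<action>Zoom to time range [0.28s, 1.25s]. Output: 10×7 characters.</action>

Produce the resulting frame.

<frame>
[38;2;4;2;10m[48;2;4;2;10m [38;2;4;2;10m[48;2;4;2;10m [38;2;4;2;10m[48;2;11;3;23m▌[38;2;4;2;10m[48;2;4;2;10m [38;2;4;2;10m[48;2;4;2;10m [38;2;4;2;10m[48;2;4;2;10m [38;2;4;2;10m[48;2;4;2;10m [38;2;4;2;10m[48;2;4;2;10m [38;2;4;2;10m[48;2;4;2;10m [38;2;4;2;10m[48;2;5;2;12m▌[0m
[38;2;4;2;10m[48;2;4;2;10m [38;2;4;2;10m[48;2;4;2;10m [38;2;4;2;10m[48;2;12;3;23m▌[38;2;4;2;10m[48;2;4;2;10m [38;2;4;2;10m[48;2;4;2;10m [38;2;4;2;10m[48;2;4;2;10m [38;2;4;2;10m[48;2;4;2;10m [38;2;4;2;10m[48;2;4;2;11m🬕[38;2;4;2;10m[48;2;4;2;10m [38;2;4;2;10m[48;2;5;2;12m▌[0m
[38;2;4;2;10m[48;2;4;2;10m [38;2;4;2;10m[48;2;4;2;10m [38;2;4;2;11m[48;2;13;3;25m▌[38;2;4;2;10m[48;2;4;2;10m [38;2;4;2;10m[48;2;4;2;10m [38;2;4;2;10m[48;2;4;2;10m [38;2;4;2;10m[48;2;4;2;10m [38;2;4;2;10m[48;2;4;2;11m▌[38;2;4;2;10m[48;2;4;2;10m [38;2;4;2;10m[48;2;5;2;13m▌[0m
[38;2;4;2;10m[48;2;4;2;10m [38;2;4;2;10m[48;2;4;2;10m [38;2;4;2;11m[48;2;15;4;29m▌[38;2;4;2;10m[48;2;4;2;10m [38;2;4;2;10m[48;2;4;2;10m [38;2;4;2;10m[48;2;4;2;10m [38;2;4;2;10m[48;2;4;2;10m [38;2;4;2;10m[48;2;5;2;11m🬕[38;2;4;2;10m[48;2;4;2;10m [38;2;4;2;10m[48;2;6;2;15m▌[0m
[38;2;4;2;10m[48;2;4;2;10m [38;2;4;2;10m[48;2;4;2;10m [38;2;5;2;13m[48;2;20;5;37m▌[38;2;4;2;10m[48;2;4;2;10m [38;2;4;2;10m[48;2;4;2;10m [38;2;4;2;10m[48;2;4;2;10m [38;2;4;2;10m[48;2;4;2;10m [38;2;4;2;10m[48;2;6;2;13m🬕[38;2;4;2;10m[48;2;4;2;10m [38;2;4;2;10m[48;2;9;2;19m▌[0m
[38;2;6;2;14m[48;2;253;229;41m🬎[38;2;6;2;14m[48;2;253;229;41m🬎[38;2;20;4;37m[48;2;253;229;41m🬎[38;2;6;2;14m[48;2;253;229;41m🬎[38;2;6;2;14m[48;2;253;229;41m🬎[38;2;6;2;14m[48;2;253;229;41m🬎[38;2;6;2;14m[48;2;253;229;41m🬎[38;2;7;2;16m[48;2;253;229;41m🬎[38;2;6;2;14m[48;2;253;229;41m🬎[38;2;11;3;22m[48;2;253;229;41m🬎[0m
[38;2;12;3;23m[48;2;254;240;45m🬂[38;2;12;3;23m[48;2;254;240;45m🬂[38;2;23;6;42m[48;2;253;230;41m🬀[38;2;252;196;28m[48;2;254;240;45m🬂[38;2;252;196;28m[48;2;254;240;45m🬂[38;2;252;196;28m[48;2;254;240;45m🬂[38;2;252;196;28m[48;2;254;240;45m🬂[38;2;252;196;28m[48;2;254;241;46m🬂[38;2;252;196;28m[48;2;254;240;45m🬂[38;2;252;196;28m[48;2;254;240;45m🬂[0m
</frame>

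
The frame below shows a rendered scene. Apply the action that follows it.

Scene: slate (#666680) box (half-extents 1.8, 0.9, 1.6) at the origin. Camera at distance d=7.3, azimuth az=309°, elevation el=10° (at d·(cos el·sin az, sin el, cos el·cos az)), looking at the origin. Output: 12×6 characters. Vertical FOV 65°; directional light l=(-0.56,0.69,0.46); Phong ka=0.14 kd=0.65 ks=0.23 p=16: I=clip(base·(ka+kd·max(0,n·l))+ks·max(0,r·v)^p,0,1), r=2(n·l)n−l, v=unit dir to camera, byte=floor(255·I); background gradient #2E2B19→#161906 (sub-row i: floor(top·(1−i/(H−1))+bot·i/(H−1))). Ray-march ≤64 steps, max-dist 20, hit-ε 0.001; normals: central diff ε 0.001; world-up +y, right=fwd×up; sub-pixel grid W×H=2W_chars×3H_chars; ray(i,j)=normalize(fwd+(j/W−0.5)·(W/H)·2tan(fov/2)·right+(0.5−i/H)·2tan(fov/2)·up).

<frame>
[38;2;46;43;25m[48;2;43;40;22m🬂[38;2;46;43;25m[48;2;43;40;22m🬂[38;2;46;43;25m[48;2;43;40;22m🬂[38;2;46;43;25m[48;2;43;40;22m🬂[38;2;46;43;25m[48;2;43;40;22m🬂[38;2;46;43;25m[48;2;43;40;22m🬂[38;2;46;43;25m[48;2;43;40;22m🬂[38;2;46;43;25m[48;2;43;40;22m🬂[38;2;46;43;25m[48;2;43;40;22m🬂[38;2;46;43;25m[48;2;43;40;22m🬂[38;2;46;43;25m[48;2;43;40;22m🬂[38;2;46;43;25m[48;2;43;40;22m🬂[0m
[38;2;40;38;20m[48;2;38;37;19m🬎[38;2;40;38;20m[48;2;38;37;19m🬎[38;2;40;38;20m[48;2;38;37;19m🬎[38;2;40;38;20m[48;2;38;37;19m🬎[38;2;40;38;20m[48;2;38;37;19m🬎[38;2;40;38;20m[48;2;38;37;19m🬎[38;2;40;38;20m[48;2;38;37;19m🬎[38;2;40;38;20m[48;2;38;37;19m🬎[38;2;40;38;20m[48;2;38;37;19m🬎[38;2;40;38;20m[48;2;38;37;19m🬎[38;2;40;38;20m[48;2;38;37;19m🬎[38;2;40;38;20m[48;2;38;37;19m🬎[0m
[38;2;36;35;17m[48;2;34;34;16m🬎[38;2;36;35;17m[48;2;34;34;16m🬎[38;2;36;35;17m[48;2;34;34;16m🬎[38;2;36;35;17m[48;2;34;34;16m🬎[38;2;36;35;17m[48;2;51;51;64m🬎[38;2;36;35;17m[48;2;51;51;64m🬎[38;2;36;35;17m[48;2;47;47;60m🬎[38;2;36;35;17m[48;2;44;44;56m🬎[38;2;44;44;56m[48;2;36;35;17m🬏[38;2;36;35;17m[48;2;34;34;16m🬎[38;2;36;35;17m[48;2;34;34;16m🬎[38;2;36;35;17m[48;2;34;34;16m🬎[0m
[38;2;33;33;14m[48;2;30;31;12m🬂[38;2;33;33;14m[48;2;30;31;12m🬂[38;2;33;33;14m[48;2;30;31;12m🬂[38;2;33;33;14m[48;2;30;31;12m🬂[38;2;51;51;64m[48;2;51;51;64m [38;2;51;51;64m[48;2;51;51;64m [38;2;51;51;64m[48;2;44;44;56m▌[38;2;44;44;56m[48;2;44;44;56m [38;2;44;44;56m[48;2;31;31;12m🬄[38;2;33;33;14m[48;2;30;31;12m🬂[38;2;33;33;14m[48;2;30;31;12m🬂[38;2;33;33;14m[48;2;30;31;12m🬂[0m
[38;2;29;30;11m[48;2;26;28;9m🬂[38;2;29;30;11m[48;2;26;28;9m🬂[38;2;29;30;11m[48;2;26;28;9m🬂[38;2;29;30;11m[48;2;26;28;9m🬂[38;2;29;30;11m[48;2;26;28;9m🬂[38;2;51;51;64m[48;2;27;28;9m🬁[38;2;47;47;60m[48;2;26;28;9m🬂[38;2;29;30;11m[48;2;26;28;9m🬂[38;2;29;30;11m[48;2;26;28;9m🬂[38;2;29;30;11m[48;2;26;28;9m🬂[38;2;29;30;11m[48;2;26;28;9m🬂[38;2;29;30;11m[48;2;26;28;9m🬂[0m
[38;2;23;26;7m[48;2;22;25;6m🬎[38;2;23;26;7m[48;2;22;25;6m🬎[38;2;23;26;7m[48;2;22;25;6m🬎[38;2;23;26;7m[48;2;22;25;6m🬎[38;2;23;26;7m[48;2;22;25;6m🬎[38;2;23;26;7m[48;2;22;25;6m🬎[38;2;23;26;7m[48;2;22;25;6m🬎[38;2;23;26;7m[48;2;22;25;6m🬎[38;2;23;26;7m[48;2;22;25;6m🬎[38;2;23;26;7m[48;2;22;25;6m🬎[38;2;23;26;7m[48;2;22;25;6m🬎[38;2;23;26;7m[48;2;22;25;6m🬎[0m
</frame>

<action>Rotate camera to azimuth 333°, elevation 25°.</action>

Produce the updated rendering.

<frame>
[38;2;46;43;25m[48;2;43;40;22m🬂[38;2;46;43;25m[48;2;43;40;22m🬂[38;2;46;43;25m[48;2;43;40;22m🬂[38;2;46;43;25m[48;2;43;40;22m🬂[38;2;46;43;25m[48;2;43;40;22m🬂[38;2;46;43;25m[48;2;43;40;22m🬂[38;2;46;43;25m[48;2;43;40;22m🬂[38;2;46;43;25m[48;2;43;40;22m🬂[38;2;46;43;25m[48;2;43;40;22m🬂[38;2;46;43;25m[48;2;43;40;22m🬂[38;2;46;43;25m[48;2;43;40;22m🬂[38;2;46;43;25m[48;2;43;40;22m🬂[0m
[38;2;40;38;20m[48;2;38;37;19m🬎[38;2;40;38;20m[48;2;38;37;19m🬎[38;2;40;38;20m[48;2;38;37;19m🬎[38;2;40;38;20m[48;2;38;37;19m🬎[38;2;40;38;20m[48;2;38;37;19m🬎[38;2;40;38;20m[48;2;38;37;19m🬎[38;2;40;38;20m[48;2;38;37;19m🬎[38;2;40;38;20m[48;2;38;37;19m🬎[38;2;40;38;20m[48;2;38;37;19m🬎[38;2;40;38;20m[48;2;38;37;19m🬎[38;2;40;38;20m[48;2;38;37;19m🬎[38;2;40;38;20m[48;2;38;37;19m🬎[0m
[38;2;36;35;17m[48;2;34;34;16m🬎[38;2;36;35;17m[48;2;34;34;16m🬎[38;2;36;35;17m[48;2;34;34;16m🬎[38;2;36;35;17m[48;2;34;34;16m🬎[38;2;37;36;18m[48;2;57;57;72m🬂[38;2;37;36;18m[48;2;60;60;75m🬂[38;2;37;36;18m[48;2;60;60;75m🬂[38;2;37;36;18m[48;2;60;60;75m🬂[38;2;36;35;17m[48;2;52;52;65m🬎[38;2;36;35;17m[48;2;34;34;16m🬎[38;2;36;35;17m[48;2;34;34;16m🬎[38;2;36;35;17m[48;2;34;34;16m🬎[0m
[38;2;33;33;14m[48;2;30;31;12m🬂[38;2;33;33;14m[48;2;30;31;12m🬂[38;2;33;33;14m[48;2;30;31;12m🬂[38;2;33;33;14m[48;2;30;31;12m🬂[38;2;51;51;64m[48;2;30;31;12m🬨[38;2;60;60;75m[48;2;44;44;56m🬂[38;2;44;44;56m[48;2;44;44;56m [38;2;44;44;56m[48;2;44;44;56m [38;2;44;44;56m[48;2;31;32;13m▌[38;2;33;33;14m[48;2;30;31;12m🬂[38;2;33;33;14m[48;2;30;31;12m🬂[38;2;33;33;14m[48;2;30;31;12m🬂[0m
[38;2;29;30;11m[48;2;26;28;9m🬂[38;2;29;30;11m[48;2;26;28;9m🬂[38;2;29;30;11m[48;2;26;28;9m🬂[38;2;29;30;11m[48;2;26;28;9m🬂[38;2;29;30;11m[48;2;26;28;9m🬂[38;2;44;44;56m[48;2;26;28;9m🬎[38;2;44;44;56m[48;2;26;28;9m🬂[38;2;44;44;56m[48;2;27;28;9m🬀[38;2;29;30;11m[48;2;26;28;9m🬂[38;2;29;30;11m[48;2;26;28;9m🬂[38;2;29;30;11m[48;2;26;28;9m🬂[38;2;29;30;11m[48;2;26;28;9m🬂[0m
[38;2;23;26;7m[48;2;22;25;6m🬎[38;2;23;26;7m[48;2;22;25;6m🬎[38;2;23;26;7m[48;2;22;25;6m🬎[38;2;23;26;7m[48;2;22;25;6m🬎[38;2;23;26;7m[48;2;22;25;6m🬎[38;2;23;26;7m[48;2;22;25;6m🬎[38;2;23;26;7m[48;2;22;25;6m🬎[38;2;23;26;7m[48;2;22;25;6m🬎[38;2;23;26;7m[48;2;22;25;6m🬎[38;2;23;26;7m[48;2;22;25;6m🬎[38;2;23;26;7m[48;2;22;25;6m🬎[38;2;23;26;7m[48;2;22;25;6m🬎[0m
</frame>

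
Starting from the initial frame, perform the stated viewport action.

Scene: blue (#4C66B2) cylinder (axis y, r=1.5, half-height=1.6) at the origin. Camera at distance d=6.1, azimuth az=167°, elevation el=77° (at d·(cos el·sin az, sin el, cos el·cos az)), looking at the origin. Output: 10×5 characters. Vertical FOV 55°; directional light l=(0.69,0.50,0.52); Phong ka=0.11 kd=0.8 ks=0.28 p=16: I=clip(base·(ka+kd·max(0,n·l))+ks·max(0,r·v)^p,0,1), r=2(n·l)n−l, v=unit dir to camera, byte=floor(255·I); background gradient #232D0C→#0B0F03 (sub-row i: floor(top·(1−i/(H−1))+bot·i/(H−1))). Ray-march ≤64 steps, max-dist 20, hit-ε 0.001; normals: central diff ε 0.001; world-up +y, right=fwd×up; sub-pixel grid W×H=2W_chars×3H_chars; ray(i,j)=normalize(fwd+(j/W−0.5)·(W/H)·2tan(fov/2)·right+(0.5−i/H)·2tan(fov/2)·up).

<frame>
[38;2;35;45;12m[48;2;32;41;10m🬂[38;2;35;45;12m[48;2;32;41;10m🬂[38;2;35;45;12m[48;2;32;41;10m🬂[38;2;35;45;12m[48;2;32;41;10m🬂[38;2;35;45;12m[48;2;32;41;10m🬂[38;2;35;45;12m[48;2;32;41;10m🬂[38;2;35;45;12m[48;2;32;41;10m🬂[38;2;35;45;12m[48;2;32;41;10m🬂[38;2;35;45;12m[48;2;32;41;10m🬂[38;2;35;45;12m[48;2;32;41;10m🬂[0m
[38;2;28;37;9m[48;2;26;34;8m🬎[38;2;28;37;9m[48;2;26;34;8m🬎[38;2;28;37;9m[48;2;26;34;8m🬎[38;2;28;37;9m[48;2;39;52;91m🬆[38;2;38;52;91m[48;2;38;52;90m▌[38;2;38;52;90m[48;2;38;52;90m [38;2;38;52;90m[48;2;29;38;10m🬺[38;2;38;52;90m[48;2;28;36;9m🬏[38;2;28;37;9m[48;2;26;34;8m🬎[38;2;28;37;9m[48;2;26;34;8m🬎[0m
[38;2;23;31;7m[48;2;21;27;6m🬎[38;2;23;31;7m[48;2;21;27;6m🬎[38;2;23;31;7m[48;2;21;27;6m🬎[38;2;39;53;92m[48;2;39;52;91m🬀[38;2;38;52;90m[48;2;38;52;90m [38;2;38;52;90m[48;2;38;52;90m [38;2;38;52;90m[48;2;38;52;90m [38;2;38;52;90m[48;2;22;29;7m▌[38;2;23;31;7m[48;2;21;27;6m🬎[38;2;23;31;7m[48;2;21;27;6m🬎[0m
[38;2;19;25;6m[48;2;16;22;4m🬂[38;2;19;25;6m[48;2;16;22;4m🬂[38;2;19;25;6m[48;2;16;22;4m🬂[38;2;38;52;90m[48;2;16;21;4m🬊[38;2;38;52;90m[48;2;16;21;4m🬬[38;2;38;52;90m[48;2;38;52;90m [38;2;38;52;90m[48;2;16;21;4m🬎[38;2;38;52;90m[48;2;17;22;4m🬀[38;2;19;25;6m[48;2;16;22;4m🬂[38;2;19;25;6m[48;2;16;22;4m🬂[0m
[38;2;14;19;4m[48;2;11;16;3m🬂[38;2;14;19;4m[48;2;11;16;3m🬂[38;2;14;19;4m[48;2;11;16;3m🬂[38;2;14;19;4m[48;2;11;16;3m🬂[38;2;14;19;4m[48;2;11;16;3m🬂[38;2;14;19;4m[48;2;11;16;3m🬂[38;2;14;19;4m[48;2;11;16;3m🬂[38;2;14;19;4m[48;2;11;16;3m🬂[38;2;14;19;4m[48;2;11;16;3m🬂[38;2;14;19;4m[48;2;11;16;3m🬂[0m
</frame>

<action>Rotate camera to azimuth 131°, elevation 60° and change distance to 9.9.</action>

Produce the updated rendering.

<frame>
[38;2;35;45;12m[48;2;32;41;10m🬂[38;2;35;45;12m[48;2;32;41;10m🬂[38;2;35;45;12m[48;2;32;41;10m🬂[38;2;35;45;12m[48;2;32;41;10m🬂[38;2;35;45;12m[48;2;32;41;10m🬂[38;2;35;45;12m[48;2;32;41;10m🬂[38;2;35;45;12m[48;2;32;41;10m🬂[38;2;35;45;12m[48;2;32;41;10m🬂[38;2;35;45;12m[48;2;32;41;10m🬂[38;2;35;45;12m[48;2;32;41;10m🬂[0m
[38;2;28;37;9m[48;2;26;34;8m🬎[38;2;28;37;9m[48;2;26;34;8m🬎[38;2;28;37;9m[48;2;26;34;8m🬎[38;2;28;37;9m[48;2;26;34;8m🬎[38;2;28;36;9m[48;2;38;52;90m🬝[38;2;28;37;9m[48;2;38;52;90m🬎[38;2;28;37;9m[48;2;26;34;8m🬎[38;2;28;37;9m[48;2;26;34;8m🬎[38;2;28;37;9m[48;2;26;34;8m🬎[38;2;28;37;9m[48;2;26;34;8m🬎[0m
[38;2;23;31;7m[48;2;21;27;6m🬎[38;2;23;31;7m[48;2;21;27;6m🬎[38;2;23;31;7m[48;2;21;27;6m🬎[38;2;23;31;7m[48;2;21;27;6m🬎[38;2;38;52;90m[48;2;55;74;130m🬬[38;2;38;52;90m[48;2;38;52;90m [38;2;38;52;90m[48;2;19;25;10m🬄[38;2;23;31;7m[48;2;21;27;6m🬎[38;2;23;31;7m[48;2;21;27;6m🬎[38;2;23;31;7m[48;2;21;27;6m🬎[0m
[38;2;19;25;6m[48;2;16;22;4m🬂[38;2;19;25;6m[48;2;16;22;4m🬂[38;2;19;25;6m[48;2;16;22;4m🬂[38;2;19;25;6m[48;2;16;22;4m🬂[38;2;40;54;95m[48;2;17;22;4m🬉[38;2;19;25;45m[48;2;12;16;11m🬄[38;2;19;25;6m[48;2;16;22;4m🬂[38;2;19;25;6m[48;2;16;22;4m🬂[38;2;19;25;6m[48;2;16;22;4m🬂[38;2;19;25;6m[48;2;16;22;4m🬂[0m
[38;2;14;19;4m[48;2;11;16;3m🬂[38;2;14;19;4m[48;2;11;16;3m🬂[38;2;14;19;4m[48;2;11;16;3m🬂[38;2;14;19;4m[48;2;11;16;3m🬂[38;2;14;19;4m[48;2;11;16;3m🬂[38;2;14;19;4m[48;2;11;16;3m🬂[38;2;14;19;4m[48;2;11;16;3m🬂[38;2;14;19;4m[48;2;11;16;3m🬂[38;2;14;19;4m[48;2;11;16;3m🬂[38;2;14;19;4m[48;2;11;16;3m🬂[0m
</frame>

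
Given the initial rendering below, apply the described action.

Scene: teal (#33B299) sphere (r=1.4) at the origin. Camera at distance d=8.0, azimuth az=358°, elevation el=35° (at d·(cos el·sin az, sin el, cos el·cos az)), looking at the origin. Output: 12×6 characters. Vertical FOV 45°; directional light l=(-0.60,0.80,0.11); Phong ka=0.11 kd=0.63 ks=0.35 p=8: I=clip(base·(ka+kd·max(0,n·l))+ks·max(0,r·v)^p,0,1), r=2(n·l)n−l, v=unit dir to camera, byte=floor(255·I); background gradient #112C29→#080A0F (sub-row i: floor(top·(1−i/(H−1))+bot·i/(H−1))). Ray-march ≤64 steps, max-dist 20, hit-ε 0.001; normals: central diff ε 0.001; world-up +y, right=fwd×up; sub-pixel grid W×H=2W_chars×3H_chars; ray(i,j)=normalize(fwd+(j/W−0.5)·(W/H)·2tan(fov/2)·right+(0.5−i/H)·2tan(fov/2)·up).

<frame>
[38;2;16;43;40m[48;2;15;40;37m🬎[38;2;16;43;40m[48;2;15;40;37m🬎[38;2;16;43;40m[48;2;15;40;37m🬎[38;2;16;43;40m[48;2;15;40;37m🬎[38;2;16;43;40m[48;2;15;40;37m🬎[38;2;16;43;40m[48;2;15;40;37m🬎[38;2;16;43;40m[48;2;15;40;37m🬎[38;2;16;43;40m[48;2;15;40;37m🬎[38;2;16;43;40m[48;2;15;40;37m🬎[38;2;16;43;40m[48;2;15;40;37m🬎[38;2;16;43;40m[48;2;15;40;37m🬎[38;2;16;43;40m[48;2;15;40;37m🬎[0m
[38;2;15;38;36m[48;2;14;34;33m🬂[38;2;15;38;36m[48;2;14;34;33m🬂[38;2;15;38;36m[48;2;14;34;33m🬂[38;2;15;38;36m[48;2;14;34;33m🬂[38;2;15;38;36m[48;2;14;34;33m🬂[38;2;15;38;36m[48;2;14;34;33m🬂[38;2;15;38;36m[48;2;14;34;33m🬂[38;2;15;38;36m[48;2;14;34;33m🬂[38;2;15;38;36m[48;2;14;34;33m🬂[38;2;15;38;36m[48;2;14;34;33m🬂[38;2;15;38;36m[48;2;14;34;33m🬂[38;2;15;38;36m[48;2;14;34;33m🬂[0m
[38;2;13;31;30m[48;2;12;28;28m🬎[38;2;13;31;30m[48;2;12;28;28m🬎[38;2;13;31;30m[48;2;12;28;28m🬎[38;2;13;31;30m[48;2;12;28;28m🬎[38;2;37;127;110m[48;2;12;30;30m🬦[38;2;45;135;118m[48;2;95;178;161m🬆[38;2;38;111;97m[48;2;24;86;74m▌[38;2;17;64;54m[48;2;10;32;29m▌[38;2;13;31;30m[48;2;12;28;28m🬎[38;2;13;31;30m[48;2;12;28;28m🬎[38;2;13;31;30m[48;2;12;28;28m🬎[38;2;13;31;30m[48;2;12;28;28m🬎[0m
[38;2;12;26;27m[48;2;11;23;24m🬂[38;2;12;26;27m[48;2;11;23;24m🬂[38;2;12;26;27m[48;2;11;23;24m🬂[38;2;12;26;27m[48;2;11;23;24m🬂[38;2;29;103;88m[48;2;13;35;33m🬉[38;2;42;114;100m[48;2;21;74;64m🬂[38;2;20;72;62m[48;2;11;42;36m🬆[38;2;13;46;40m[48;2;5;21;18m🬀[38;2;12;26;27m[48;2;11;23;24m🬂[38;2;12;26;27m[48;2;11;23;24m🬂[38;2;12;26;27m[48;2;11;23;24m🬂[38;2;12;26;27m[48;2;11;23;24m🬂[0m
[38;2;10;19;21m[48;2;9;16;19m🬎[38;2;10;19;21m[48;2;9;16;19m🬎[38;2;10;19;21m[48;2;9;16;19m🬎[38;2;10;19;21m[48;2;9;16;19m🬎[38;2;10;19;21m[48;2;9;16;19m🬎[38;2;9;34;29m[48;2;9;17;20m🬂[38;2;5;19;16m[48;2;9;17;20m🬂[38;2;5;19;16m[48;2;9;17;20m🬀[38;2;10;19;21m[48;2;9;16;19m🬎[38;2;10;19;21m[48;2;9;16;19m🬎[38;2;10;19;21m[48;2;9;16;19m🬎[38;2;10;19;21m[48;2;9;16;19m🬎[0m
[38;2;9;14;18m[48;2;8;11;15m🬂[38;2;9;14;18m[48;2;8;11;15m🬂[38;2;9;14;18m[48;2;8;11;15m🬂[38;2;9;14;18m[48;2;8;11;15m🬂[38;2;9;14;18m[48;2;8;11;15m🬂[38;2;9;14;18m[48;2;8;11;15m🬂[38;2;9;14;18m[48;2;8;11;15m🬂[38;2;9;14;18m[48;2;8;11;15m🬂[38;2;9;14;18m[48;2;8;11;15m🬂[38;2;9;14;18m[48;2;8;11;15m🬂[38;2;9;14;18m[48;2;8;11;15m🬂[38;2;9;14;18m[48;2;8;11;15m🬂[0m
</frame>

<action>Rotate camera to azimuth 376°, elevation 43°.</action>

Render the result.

<frame>
[38;2;16;43;40m[48;2;15;40;37m🬎[38;2;16;43;40m[48;2;15;40;37m🬎[38;2;16;43;40m[48;2;15;40;37m🬎[38;2;16;43;40m[48;2;15;40;37m🬎[38;2;16;43;40m[48;2;15;40;37m🬎[38;2;16;43;40m[48;2;15;40;37m🬎[38;2;16;43;40m[48;2;15;40;37m🬎[38;2;16;43;40m[48;2;15;40;37m🬎[38;2;16;43;40m[48;2;15;40;37m🬎[38;2;16;43;40m[48;2;15;40;37m🬎[38;2;16;43;40m[48;2;15;40;37m🬎[38;2;16;43;40m[48;2;15;40;37m🬎[0m
[38;2;15;38;36m[48;2;14;34;33m🬂[38;2;15;38;36m[48;2;14;34;33m🬂[38;2;15;38;36m[48;2;14;34;33m🬂[38;2;15;38;36m[48;2;14;34;33m🬂[38;2;15;38;36m[48;2;14;34;33m🬂[38;2;15;38;36m[48;2;14;34;33m🬂[38;2;15;38;36m[48;2;14;34;33m🬂[38;2;15;38;36m[48;2;14;34;33m🬂[38;2;15;38;36m[48;2;14;34;33m🬂[38;2;15;38;36m[48;2;14;34;33m🬂[38;2;15;38;36m[48;2;14;34;33m🬂[38;2;15;38;36m[48;2;14;34;33m🬂[0m
[38;2;13;31;30m[48;2;12;28;28m🬎[38;2;13;31;30m[48;2;12;28;28m🬎[38;2;13;31;30m[48;2;12;28;28m🬎[38;2;13;31;30m[48;2;12;28;28m🬎[38;2;37;127;109m[48;2;12;30;30m🬦[38;2;37;128;110m[48;2;87;169;153m🬂[38;2;36;107;93m[48;2;23;82;71m▌[38;2;17;60;52m[48;2;9;30;27m▌[38;2;13;31;30m[48;2;12;28;28m🬎[38;2;13;31;30m[48;2;12;28;28m🬎[38;2;13;31;30m[48;2;12;28;28m🬎[38;2;13;31;30m[48;2;12;28;28m🬎[0m
[38;2;12;26;27m[48;2;11;23;24m🬂[38;2;12;26;27m[48;2;11;23;24m🬂[38;2;12;26;27m[48;2;11;23;24m🬂[38;2;12;26;27m[48;2;11;23;24m🬂[38;2;28;98;84m[48;2;13;33;32m🬉[38;2;36;104;90m[48;2;18;67;57m🬂[38;2;18;64;55m[48;2;9;33;29m🬆[38;2;11;39;34m[48;2;5;19;16m🬀[38;2;12;26;27m[48;2;11;23;24m🬂[38;2;12;26;27m[48;2;11;23;24m🬂[38;2;12;26;27m[48;2;11;23;24m🬂[38;2;12;26;27m[48;2;11;23;24m🬂[0m
[38;2;10;19;21m[48;2;9;16;19m🬎[38;2;10;19;21m[48;2;9;16;19m🬎[38;2;10;19;21m[48;2;9;16;19m🬎[38;2;10;19;21m[48;2;9;16;19m🬎[38;2;10;19;21m[48;2;9;16;19m🬎[38;2;7;27;23m[48;2;9;17;20m🬂[38;2;5;19;16m[48;2;9;17;20m🬂[38;2;5;19;16m[48;2;9;17;20m🬀[38;2;10;19;21m[48;2;9;16;19m🬎[38;2;10;19;21m[48;2;9;16;19m🬎[38;2;10;19;21m[48;2;9;16;19m🬎[38;2;10;19;21m[48;2;9;16;19m🬎[0m
[38;2;9;14;18m[48;2;8;11;15m🬂[38;2;9;14;18m[48;2;8;11;15m🬂[38;2;9;14;18m[48;2;8;11;15m🬂[38;2;9;14;18m[48;2;8;11;15m🬂[38;2;9;14;18m[48;2;8;11;15m🬂[38;2;9;14;18m[48;2;8;11;15m🬂[38;2;9;14;18m[48;2;8;11;15m🬂[38;2;9;14;18m[48;2;8;11;15m🬂[38;2;9;14;18m[48;2;8;11;15m🬂[38;2;9;14;18m[48;2;8;11;15m🬂[38;2;9;14;18m[48;2;8;11;15m🬂[38;2;9;14;18m[48;2;8;11;15m🬂[0m
</frame>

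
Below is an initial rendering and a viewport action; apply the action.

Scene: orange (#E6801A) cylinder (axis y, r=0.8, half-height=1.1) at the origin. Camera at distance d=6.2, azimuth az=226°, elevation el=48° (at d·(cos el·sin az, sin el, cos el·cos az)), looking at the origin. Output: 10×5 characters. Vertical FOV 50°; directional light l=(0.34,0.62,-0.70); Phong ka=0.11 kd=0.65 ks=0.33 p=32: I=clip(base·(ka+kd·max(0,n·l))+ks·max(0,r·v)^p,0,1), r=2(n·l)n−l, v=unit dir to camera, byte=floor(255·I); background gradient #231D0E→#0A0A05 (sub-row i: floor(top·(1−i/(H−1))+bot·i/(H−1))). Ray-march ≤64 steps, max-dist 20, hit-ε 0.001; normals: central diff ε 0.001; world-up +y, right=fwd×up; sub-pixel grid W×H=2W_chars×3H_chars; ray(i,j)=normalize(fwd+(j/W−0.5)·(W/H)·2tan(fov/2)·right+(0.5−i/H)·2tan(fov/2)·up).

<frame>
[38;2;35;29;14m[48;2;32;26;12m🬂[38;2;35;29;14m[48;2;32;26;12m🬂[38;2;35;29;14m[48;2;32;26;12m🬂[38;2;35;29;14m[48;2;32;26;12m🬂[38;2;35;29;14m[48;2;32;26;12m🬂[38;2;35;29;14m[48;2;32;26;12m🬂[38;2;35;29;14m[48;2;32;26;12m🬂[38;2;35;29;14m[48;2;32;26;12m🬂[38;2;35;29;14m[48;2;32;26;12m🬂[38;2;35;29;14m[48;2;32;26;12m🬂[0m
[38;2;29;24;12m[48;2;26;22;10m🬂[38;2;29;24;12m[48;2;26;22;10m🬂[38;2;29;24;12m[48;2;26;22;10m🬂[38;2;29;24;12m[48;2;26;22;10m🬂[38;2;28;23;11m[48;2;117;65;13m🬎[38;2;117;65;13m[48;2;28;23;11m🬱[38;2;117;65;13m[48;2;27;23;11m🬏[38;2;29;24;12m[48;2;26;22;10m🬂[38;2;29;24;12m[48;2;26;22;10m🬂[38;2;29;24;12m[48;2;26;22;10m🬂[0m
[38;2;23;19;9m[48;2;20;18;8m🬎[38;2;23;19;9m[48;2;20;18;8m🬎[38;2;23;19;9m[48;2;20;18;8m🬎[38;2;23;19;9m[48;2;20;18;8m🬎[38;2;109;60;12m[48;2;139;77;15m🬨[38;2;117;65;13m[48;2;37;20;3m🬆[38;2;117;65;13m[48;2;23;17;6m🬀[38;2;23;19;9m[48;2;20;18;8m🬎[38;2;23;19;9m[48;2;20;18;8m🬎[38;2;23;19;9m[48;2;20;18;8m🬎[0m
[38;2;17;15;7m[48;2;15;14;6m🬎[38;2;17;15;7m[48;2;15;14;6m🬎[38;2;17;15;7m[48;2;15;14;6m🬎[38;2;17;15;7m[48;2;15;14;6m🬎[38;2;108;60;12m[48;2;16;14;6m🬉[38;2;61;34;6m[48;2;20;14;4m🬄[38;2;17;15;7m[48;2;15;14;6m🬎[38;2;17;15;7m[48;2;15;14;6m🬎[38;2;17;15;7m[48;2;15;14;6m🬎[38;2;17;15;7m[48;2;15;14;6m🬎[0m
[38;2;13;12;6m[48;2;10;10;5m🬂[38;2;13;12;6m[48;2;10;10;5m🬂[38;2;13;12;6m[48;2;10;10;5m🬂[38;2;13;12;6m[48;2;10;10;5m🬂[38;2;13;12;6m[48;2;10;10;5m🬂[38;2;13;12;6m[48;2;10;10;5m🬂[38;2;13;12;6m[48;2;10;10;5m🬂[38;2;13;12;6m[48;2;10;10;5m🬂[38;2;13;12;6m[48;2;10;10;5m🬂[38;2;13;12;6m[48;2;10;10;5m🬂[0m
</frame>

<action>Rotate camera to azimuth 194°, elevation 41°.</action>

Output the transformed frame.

<frame>
[38;2;35;29;14m[48;2;32;26;12m🬂[38;2;35;29;14m[48;2;32;26;12m🬂[38;2;35;29;14m[48;2;32;26;12m🬂[38;2;35;29;14m[48;2;32;26;12m🬂[38;2;35;29;14m[48;2;32;26;12m🬂[38;2;35;29;14m[48;2;32;26;12m🬂[38;2;35;29;14m[48;2;32;26;12m🬂[38;2;35;29;14m[48;2;32;26;12m🬂[38;2;35;29;14m[48;2;32;26;12m🬂[38;2;35;29;14m[48;2;32;26;12m🬂[0m
[38;2;29;24;12m[48;2;26;22;10m🬂[38;2;29;24;12m[48;2;26;22;10m🬂[38;2;29;24;12m[48;2;26;22;10m🬂[38;2;29;24;12m[48;2;26;22;10m🬂[38;2;28;23;11m[48;2;117;65;13m🬎[38;2;117;65;13m[48;2;28;23;11m🬱[38;2;117;65;13m[48;2;27;23;11m🬏[38;2;29;24;12m[48;2;26;22;10m🬂[38;2;29;24;12m[48;2;26;22;10m🬂[38;2;29;24;12m[48;2;26;22;10m🬂[0m
[38;2;23;19;9m[48;2;20;18;8m🬎[38;2;23;19;9m[48;2;20;18;8m🬎[38;2;23;19;9m[48;2;20;18;8m🬎[38;2;23;19;9m[48;2;20;18;8m🬎[38;2;134;75;14m[48;2;117;65;13m🬺[38;2;115;64;12m[48;2;76;42;8m🬕[38;2;25;14;2m[48;2;22;19;9m▌[38;2;23;19;9m[48;2;20;18;8m🬎[38;2;23;19;9m[48;2;20;18;8m🬎[38;2;23;19;9m[48;2;20;18;8m🬎[0m
[38;2;17;15;7m[48;2;15;14;6m🬎[38;2;17;15;7m[48;2;15;14;6m🬎[38;2;17;15;7m[48;2;15;14;6m🬎[38;2;17;15;7m[48;2;15;14;6m🬎[38;2;138;77;15m[48;2;16;14;6m🬉[38;2;92;51;9m[48;2;15;14;6m🬎[38;2;17;15;7m[48;2;15;14;6m🬎[38;2;17;15;7m[48;2;15;14;6m🬎[38;2;17;15;7m[48;2;15;14;6m🬎[38;2;17;15;7m[48;2;15;14;6m🬎[0m
[38;2;13;12;6m[48;2;10;10;5m🬂[38;2;13;12;6m[48;2;10;10;5m🬂[38;2;13;12;6m[48;2;10;10;5m🬂[38;2;13;12;6m[48;2;10;10;5m🬂[38;2;13;12;6m[48;2;10;10;5m🬂[38;2;13;12;6m[48;2;10;10;5m🬂[38;2;13;12;6m[48;2;10;10;5m🬂[38;2;13;12;6m[48;2;10;10;5m🬂[38;2;13;12;6m[48;2;10;10;5m🬂[38;2;13;12;6m[48;2;10;10;5m🬂[0m
</frame>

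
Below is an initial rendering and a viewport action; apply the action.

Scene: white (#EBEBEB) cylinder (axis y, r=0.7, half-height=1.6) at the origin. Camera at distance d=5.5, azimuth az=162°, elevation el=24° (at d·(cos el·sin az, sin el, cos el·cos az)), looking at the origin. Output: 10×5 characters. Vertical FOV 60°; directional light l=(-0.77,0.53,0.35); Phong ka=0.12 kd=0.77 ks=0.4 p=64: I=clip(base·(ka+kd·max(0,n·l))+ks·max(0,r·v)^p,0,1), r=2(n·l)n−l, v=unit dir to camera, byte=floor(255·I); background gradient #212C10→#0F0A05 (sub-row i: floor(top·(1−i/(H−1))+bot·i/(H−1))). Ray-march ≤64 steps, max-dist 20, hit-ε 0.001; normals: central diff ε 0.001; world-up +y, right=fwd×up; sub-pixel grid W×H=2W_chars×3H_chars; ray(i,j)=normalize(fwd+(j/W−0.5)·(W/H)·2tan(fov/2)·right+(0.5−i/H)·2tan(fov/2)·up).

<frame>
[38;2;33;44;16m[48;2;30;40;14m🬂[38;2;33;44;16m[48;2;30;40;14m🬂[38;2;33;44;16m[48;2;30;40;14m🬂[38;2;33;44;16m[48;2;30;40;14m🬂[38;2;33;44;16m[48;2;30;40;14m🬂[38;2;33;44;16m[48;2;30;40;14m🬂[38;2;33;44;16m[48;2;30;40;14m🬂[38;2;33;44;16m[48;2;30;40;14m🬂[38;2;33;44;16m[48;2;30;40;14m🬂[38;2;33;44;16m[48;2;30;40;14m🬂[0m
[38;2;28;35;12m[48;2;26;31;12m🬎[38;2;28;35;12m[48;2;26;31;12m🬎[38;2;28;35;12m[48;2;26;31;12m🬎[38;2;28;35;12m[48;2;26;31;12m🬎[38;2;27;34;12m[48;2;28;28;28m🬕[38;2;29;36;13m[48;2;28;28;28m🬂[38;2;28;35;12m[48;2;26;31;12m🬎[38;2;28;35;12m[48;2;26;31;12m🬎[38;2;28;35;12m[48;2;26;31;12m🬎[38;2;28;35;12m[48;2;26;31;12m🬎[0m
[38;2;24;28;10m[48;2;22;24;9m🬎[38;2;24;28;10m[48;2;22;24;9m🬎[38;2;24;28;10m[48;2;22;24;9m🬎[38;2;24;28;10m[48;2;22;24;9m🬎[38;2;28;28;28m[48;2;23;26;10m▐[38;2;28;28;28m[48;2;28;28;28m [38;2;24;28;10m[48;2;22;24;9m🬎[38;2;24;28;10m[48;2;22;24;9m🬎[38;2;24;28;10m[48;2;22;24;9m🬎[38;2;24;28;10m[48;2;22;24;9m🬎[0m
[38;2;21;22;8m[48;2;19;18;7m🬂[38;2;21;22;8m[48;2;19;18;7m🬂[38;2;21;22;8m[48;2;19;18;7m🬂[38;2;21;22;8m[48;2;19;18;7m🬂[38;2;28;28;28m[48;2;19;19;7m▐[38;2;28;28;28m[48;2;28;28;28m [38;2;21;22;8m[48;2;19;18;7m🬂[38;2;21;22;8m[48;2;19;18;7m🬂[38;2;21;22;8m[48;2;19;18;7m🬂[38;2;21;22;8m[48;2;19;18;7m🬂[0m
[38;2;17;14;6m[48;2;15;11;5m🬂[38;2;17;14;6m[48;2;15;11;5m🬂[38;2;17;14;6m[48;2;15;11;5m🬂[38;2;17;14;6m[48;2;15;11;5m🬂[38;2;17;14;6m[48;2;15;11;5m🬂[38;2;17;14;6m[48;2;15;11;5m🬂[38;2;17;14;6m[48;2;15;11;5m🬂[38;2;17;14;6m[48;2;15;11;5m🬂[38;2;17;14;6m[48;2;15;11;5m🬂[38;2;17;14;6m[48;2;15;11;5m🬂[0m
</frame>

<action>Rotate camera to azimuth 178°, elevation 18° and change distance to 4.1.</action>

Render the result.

<frame>
[38;2;33;44;16m[48;2;30;40;14m🬂[38;2;33;44;16m[48;2;30;40;14m🬂[38;2;33;44;16m[48;2;30;40;14m🬂[38;2;33;44;16m[48;2;30;40;14m🬂[38;2;32;42;15m[48;2;28;28;28m🬎[38;2;32;42;15m[48;2;28;28;28m🬎[38;2;73;73;73m[48;2;31;41;15m🬏[38;2;33;44;16m[48;2;30;40;14m🬂[38;2;33;44;16m[48;2;30;40;14m🬂[38;2;33;44;16m[48;2;30;40;14m🬂[0m
[38;2;28;35;12m[48;2;26;31;12m🬎[38;2;28;35;12m[48;2;26;31;12m🬎[38;2;28;35;12m[48;2;26;31;12m🬎[38;2;28;35;12m[48;2;26;31;12m🬎[38;2;28;28;28m[48;2;28;28;28m [38;2;28;28;28m[48;2;28;28;28m [38;2;80;80;80m[48;2;27;33;12m▌[38;2;28;35;12m[48;2;26;31;12m🬎[38;2;28;35;12m[48;2;26;31;12m🬎[38;2;28;35;12m[48;2;26;31;12m🬎[0m
[38;2;24;28;10m[48;2;22;24;9m🬎[38;2;24;28;10m[48;2;22;24;9m🬎[38;2;24;28;10m[48;2;22;24;9m🬎[38;2;24;28;10m[48;2;22;24;9m🬎[38;2;28;28;28m[48;2;28;28;28m [38;2;28;28;28m[48;2;28;28;28m [38;2;95;95;95m[48;2;23;26;10m▌[38;2;24;28;10m[48;2;22;24;9m🬎[38;2;24;28;10m[48;2;22;24;9m🬎[38;2;24;28;10m[48;2;22;24;9m🬎[0m
[38;2;21;22;8m[48;2;19;18;7m🬂[38;2;21;22;8m[48;2;19;18;7m🬂[38;2;21;22;8m[48;2;19;18;7m🬂[38;2;21;22;8m[48;2;19;18;7m🬂[38;2;28;28;28m[48;2;28;28;28m [38;2;28;28;28m[48;2;28;28;28m [38;2;116;116;116m[48;2;19;19;7m▌[38;2;21;22;8m[48;2;19;18;7m🬂[38;2;21;22;8m[48;2;19;18;7m🬂[38;2;21;22;8m[48;2;19;18;7m🬂[0m
[38;2;17;14;6m[48;2;15;11;5m🬂[38;2;17;14;6m[48;2;15;11;5m🬂[38;2;17;14;6m[48;2;15;11;5m🬂[38;2;17;14;6m[48;2;15;11;5m🬂[38;2;28;28;28m[48;2;15;10;5m🬊[38;2;28;28;28m[48;2;15;10;5m🬎[38;2;145;145;145m[48;2;15;11;5m🬀[38;2;17;14;6m[48;2;15;11;5m🬂[38;2;17;14;6m[48;2;15;11;5m🬂[38;2;17;14;6m[48;2;15;11;5m🬂[0m
</frame>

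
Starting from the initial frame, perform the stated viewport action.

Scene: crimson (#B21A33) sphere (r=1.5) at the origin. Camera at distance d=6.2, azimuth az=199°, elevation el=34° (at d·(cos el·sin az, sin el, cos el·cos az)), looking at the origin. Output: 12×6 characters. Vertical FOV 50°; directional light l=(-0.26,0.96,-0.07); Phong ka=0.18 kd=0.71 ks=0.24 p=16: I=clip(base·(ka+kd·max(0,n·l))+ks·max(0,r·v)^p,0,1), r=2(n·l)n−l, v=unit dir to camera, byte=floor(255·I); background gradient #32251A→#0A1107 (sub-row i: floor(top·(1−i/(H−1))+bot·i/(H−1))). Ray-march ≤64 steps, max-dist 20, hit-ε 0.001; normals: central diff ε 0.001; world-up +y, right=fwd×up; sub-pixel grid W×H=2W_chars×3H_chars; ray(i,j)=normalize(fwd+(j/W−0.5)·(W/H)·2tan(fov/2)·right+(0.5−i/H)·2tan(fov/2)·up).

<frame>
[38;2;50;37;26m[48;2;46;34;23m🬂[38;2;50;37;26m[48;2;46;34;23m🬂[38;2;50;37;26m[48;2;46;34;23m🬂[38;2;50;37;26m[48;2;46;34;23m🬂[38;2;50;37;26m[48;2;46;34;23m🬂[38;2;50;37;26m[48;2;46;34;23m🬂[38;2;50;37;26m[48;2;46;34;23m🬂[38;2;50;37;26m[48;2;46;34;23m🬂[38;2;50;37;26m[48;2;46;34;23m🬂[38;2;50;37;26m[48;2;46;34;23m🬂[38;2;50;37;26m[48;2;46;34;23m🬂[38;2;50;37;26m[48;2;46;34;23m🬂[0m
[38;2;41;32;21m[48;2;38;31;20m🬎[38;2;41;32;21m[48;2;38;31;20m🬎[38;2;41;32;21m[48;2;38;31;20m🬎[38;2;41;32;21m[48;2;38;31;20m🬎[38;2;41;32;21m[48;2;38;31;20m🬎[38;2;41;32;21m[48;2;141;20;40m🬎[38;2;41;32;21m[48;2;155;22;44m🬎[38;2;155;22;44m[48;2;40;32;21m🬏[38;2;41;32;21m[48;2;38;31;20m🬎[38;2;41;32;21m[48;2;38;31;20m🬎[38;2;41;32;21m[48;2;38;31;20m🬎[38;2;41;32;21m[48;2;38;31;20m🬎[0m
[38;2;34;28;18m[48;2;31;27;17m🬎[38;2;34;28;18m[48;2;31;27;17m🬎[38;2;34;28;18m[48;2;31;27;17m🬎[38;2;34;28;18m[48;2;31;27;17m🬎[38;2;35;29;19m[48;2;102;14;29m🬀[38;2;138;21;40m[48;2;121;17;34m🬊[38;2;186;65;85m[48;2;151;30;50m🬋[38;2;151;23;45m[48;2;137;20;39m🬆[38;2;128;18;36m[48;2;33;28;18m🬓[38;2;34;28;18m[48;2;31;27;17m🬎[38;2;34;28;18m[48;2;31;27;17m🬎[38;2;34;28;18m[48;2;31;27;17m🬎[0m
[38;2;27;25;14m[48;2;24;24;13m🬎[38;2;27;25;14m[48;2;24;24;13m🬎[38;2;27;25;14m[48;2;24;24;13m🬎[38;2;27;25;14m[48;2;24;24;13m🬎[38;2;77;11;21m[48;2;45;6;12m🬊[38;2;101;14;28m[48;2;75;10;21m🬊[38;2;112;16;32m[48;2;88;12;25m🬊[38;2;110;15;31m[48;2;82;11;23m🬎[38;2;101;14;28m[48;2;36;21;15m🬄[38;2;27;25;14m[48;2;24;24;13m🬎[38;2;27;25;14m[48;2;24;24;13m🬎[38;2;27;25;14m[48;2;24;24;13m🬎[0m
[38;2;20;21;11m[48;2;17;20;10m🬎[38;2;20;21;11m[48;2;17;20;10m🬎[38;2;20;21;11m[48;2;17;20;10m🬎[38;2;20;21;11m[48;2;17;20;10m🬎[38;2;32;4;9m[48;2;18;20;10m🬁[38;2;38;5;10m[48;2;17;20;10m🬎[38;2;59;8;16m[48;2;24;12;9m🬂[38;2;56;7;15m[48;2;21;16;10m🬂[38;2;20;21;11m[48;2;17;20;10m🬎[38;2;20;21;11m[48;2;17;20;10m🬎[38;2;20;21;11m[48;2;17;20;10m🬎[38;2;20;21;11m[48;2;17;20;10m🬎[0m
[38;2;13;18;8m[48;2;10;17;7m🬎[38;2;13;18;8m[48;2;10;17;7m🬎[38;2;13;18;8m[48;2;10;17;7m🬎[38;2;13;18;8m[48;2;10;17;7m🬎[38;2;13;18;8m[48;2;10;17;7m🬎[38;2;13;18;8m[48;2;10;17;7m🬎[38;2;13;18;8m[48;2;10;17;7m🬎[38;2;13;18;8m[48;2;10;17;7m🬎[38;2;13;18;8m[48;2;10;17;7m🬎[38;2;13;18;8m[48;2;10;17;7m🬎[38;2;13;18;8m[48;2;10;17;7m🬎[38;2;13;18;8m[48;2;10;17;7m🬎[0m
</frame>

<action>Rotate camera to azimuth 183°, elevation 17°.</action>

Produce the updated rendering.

<frame>
[38;2;50;37;26m[48;2;46;34;23m🬂[38;2;50;37;26m[48;2;46;34;23m🬂[38;2;50;37;26m[48;2;46;34;23m🬂[38;2;50;37;26m[48;2;46;34;23m🬂[38;2;50;37;26m[48;2;46;34;23m🬂[38;2;50;37;26m[48;2;46;34;23m🬂[38;2;50;37;26m[48;2;46;34;23m🬂[38;2;50;37;26m[48;2;46;34;23m🬂[38;2;50;37;26m[48;2;46;34;23m🬂[38;2;50;37;26m[48;2;46;34;23m🬂[38;2;50;37;26m[48;2;46;34;23m🬂[38;2;50;37;26m[48;2;46;34;23m🬂[0m
[38;2;41;32;21m[48;2;38;31;20m🬎[38;2;41;32;21m[48;2;38;31;20m🬎[38;2;41;32;21m[48;2;38;31;20m🬎[38;2;41;32;21m[48;2;38;31;20m🬎[38;2;41;32;21m[48;2;38;31;20m🬎[38;2;41;32;21m[48;2;133;19;38m🬎[38;2;41;32;21m[48;2;147;22;42m🬎[38;2;153;22;43m[48;2;40;32;21m🬏[38;2;41;32;21m[48;2;38;31;20m🬎[38;2;41;32;21m[48;2;38;31;20m🬎[38;2;41;32;21m[48;2;38;31;20m🬎[38;2;41;32;21m[48;2;38;31;20m🬎[0m
[38;2;34;28;18m[48;2;31;27;17m🬎[38;2;34;28;18m[48;2;31;27;17m🬎[38;2;34;28;18m[48;2;31;27;17m🬎[38;2;34;28;18m[48;2;31;27;17m🬎[38;2;47;18;18m[48;2;85;12;24m🬐[38;2;116;17;34m[48;2;90;13;25m🬊[38;2;174;62;80m[48;2;113;22;37m🬂[38;2;139;25;44m[48;2;111;16;31m🬆[38;2;114;16;32m[48;2;33;28;18m🬓[38;2;34;28;18m[48;2;31;27;17m🬎[38;2;34;28;18m[48;2;31;27;17m🬎[38;2;34;28;18m[48;2;31;27;17m🬎[0m
[38;2;27;25;14m[48;2;24;24;13m🬎[38;2;27;25;14m[48;2;24;24;13m🬎[38;2;27;25;14m[48;2;24;24;13m🬎[38;2;27;25;14m[48;2;24;24;13m🬎[38;2;54;8;15m[48;2;34;4;9m🬁[38;2;62;8;17m[48;2;36;4;10m🬊[38;2;74;10;21m[48;2;45;6;12m🬊[38;2;76;10;21m[48;2;44;6;12m🬎[38;2;76;10;21m[48;2;29;20;13m🬄[38;2;27;25;14m[48;2;24;24;13m🬎[38;2;27;25;14m[48;2;24;24;13m🬎[38;2;27;25;14m[48;2;24;24;13m🬎[0m
[38;2;20;21;11m[48;2;17;20;10m🬎[38;2;20;21;11m[48;2;17;20;10m🬎[38;2;20;21;11m[48;2;17;20;10m🬎[38;2;20;21;11m[48;2;17;20;10m🬎[38;2;32;4;9m[48;2;18;20;10m🬁[38;2;32;4;9m[48;2;17;20;10m🬎[38;2;32;4;9m[48;2;17;20;10m🬎[38;2;32;4;9m[48;2;17;20;10m🬆[38;2;20;21;11m[48;2;17;20;10m🬎[38;2;20;21;11m[48;2;17;20;10m🬎[38;2;20;21;11m[48;2;17;20;10m🬎[38;2;20;21;11m[48;2;17;20;10m🬎[0m
[38;2;13;18;8m[48;2;10;17;7m🬎[38;2;13;18;8m[48;2;10;17;7m🬎[38;2;13;18;8m[48;2;10;17;7m🬎[38;2;13;18;8m[48;2;10;17;7m🬎[38;2;13;18;8m[48;2;10;17;7m🬎[38;2;13;18;8m[48;2;10;17;7m🬎[38;2;13;18;8m[48;2;10;17;7m🬎[38;2;13;18;8m[48;2;10;17;7m🬎[38;2;13;18;8m[48;2;10;17;7m🬎[38;2;13;18;8m[48;2;10;17;7m🬎[38;2;13;18;8m[48;2;10;17;7m🬎[38;2;13;18;8m[48;2;10;17;7m🬎[0m
</frame>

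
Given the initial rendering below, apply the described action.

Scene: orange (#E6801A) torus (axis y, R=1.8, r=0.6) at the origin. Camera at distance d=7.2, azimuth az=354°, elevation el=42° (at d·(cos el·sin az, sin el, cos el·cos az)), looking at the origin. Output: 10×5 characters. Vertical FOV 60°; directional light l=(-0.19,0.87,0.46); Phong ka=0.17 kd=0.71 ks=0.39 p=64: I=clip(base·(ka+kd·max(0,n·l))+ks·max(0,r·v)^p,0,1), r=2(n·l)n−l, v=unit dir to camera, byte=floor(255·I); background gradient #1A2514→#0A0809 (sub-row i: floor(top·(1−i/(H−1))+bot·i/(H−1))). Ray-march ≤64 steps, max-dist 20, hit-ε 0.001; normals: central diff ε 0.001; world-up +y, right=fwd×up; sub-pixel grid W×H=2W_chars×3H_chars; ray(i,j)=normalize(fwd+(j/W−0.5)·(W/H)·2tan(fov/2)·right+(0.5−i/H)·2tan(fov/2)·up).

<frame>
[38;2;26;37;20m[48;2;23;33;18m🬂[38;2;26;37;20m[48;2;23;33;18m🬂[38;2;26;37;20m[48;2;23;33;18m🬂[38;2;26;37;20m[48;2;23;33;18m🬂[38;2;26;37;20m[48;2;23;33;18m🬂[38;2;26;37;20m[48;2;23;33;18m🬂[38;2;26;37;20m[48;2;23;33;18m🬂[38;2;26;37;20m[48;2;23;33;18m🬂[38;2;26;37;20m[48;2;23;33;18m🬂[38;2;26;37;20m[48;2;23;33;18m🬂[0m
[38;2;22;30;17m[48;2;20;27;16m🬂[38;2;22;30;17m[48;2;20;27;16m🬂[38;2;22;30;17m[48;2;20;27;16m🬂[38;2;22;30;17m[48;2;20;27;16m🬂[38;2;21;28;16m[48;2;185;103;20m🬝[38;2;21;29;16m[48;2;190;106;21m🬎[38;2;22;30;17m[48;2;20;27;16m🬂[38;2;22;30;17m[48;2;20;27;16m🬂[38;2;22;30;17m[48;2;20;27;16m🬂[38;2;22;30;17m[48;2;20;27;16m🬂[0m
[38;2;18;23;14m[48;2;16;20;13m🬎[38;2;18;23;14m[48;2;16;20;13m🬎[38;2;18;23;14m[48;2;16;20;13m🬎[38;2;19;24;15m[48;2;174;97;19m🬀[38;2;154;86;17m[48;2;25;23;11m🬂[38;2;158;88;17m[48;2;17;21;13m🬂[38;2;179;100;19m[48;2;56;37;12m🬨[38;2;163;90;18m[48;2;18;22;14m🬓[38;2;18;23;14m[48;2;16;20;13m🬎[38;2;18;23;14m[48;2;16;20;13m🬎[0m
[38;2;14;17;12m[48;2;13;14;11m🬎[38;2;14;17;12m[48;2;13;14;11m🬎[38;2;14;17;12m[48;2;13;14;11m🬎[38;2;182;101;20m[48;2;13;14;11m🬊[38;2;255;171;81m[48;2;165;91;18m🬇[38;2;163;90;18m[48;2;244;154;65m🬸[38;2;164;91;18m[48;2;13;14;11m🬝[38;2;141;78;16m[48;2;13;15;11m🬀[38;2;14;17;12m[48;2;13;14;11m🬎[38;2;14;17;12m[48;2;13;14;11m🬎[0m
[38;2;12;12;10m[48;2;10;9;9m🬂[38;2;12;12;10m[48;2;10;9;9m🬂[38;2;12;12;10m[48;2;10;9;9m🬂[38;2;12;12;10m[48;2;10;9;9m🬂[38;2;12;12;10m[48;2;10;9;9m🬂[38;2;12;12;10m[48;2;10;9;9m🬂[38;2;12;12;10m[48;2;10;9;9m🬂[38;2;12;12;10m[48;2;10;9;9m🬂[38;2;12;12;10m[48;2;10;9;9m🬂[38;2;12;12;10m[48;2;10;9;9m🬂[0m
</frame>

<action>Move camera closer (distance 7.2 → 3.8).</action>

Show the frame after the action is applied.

<frame>
[38;2;26;37;20m[48;2;23;33;18m🬂[38;2;26;37;20m[48;2;23;33;18m🬂[38;2;26;37;20m[48;2;23;33;18m🬂[38;2;26;37;20m[48;2;23;33;18m🬂[38;2;26;37;20m[48;2;23;33;18m🬂[38;2;26;37;20m[48;2;23;33;18m🬂[38;2;26;37;20m[48;2;23;33;18m🬂[38;2;26;37;20m[48;2;23;33;18m🬂[38;2;26;37;20m[48;2;23;33;18m🬂[38;2;26;37;20m[48;2;23;33;18m🬂[0m
[38;2;22;30;17m[48;2;20;27;16m🬂[38;2;22;30;17m[48;2;20;27;16m🬂[38;2;21;29;16m[48;2;174;96;19m🬆[38;2;22;30;17m[48;2;166;92;18m🬂[38;2;184;102;20m[48;2;143;79;15m🬍[38;2;252;166;79m[48;2;163;90;18m🬋[38;2;22;30;17m[48;2;176;97;19m🬁[38;2;22;30;17m[48;2;182;101;20m🬂[38;2;183;102;20m[48;2;21;28;16m🬏[38;2;22;30;17m[48;2;20;27;16m🬂[0m
[38;2;18;22;14m[48;2;179;100;20m🬝[38;2;19;24;15m[48;2;179;99;20m🬀[38;2;143;79;16m[48;2;92;50;10m🬕[38;2;89;49;9m[48;2;22;21;11m🬂[38;2;42;23;4m[48;2;17;21;13m🬂[38;2;39;21;4m[48;2;17;21;13m🬁[38;2;92;51;10m[48;2;17;21;13m🬂[38;2;139;77;15m[48;2;51;34;11m🬨[38;2;178;99;20m[48;2;160;89;17m🬨[38;2;18;23;14m[48;2;170;94;18m🬊[0m
[38;2;188;105;21m[48;2;14;16;11m▐[38;2;183;101;20m[48;2;195;108;21m🬉[38;2;115;64;13m[48;2;169;94;18m🬁[38;2;33;25;10m[48;2;148;82;16m🬊[38;2;14;17;12m[48;2;136;75;14m🬎[38;2;14;17;12m[48;2;131;72;14m🬎[38;2;32;25;11m[48;2;150;83;16m🬎[38;2;15;18;12m[48;2;155;86;17m🬀[38;2;170;94;18m[48;2;184;102;20m🬄[38;2;183;101;20m[48;2;165;91;18m▌[0m
[38;2;175;97;19m[48;2;10;9;9m🬁[38;2;194;107;21m[48;2;164;91;18m🬬[38;2;196;109;22m[48;2;200;111;22m🬑[38;2;189;105;21m[48;2;204;115;25m🬊[38;2;185;102;20m[48;2;255;203;113m🬎[38;2;189;105;22m[48;2;255;168;79m🬬[38;2;180;100;20m[48;2;195;109;22m🬂[38;2;189;105;21m[48;2;194;108;22m🬡[38;2;187;104;20m[48;2;171;95;19m🬝[38;2;157;87;17m[48;2;10;9;9m🬕[0m
</frame>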